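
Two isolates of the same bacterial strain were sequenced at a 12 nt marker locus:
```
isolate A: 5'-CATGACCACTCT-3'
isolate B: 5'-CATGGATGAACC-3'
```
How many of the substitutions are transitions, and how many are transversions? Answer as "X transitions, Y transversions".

Mismatches (1-based):
base 5: A→G (purine→purine, transition)
base 6: C→A (pyrimidine→purine, transversion)
base 7: C→T (pyrimidine→pyrimidine, transition)
base 8: A→G (purine→purine, transition)
base 9: C→A (pyrimidine→purine, transversion)
base 10: T→A (pyrimidine→purine, transversion)
base 12: T→C (pyrimidine→pyrimidine, transition)

4 transitions, 3 transversions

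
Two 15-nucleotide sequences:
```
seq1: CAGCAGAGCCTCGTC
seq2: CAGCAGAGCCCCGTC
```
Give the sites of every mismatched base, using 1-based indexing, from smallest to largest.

11

Differences at site 11 (T→C).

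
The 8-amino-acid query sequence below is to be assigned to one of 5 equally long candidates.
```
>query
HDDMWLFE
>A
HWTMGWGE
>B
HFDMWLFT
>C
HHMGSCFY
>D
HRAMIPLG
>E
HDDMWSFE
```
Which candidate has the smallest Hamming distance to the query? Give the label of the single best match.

E

Hamming distances to query — A: 5; B: 2; C: 6; D: 6; E: 1.
Smallest is E with 1 mismatch.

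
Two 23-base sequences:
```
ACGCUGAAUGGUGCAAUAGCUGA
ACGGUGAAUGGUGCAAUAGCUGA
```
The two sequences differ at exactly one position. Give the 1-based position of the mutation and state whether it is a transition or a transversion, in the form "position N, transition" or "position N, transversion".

position 4, transversion

The sequences differ only at position 4: C→G (pyrimidine→purine), a transversion.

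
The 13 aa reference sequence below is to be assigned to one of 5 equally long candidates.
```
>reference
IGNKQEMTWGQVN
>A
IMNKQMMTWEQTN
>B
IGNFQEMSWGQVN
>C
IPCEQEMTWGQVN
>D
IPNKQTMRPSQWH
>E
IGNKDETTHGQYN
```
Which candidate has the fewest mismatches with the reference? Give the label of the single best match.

A differs at 4 residues; B differs at 2 residues; C differs at 3 residues; D differs at 7 residues; E differs at 4 residues. The closest is B.

B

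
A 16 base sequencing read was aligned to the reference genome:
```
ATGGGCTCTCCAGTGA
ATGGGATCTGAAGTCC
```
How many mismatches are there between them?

Mismatches (1-based): base 6: C→A; base 10: C→G; base 11: C→A; base 15: G→C; base 16: A→C.

5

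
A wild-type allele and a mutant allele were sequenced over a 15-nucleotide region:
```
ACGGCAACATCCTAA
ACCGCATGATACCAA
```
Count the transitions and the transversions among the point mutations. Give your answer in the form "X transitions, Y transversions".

1 transition, 4 transversions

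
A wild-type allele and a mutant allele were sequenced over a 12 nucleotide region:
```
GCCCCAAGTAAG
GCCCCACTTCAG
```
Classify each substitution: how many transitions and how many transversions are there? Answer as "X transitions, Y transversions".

0 transitions, 3 transversions

Mismatches (1-based):
base 7: A→C (purine→pyrimidine, transversion)
base 8: G→T (purine→pyrimidine, transversion)
base 10: A→C (purine→pyrimidine, transversion)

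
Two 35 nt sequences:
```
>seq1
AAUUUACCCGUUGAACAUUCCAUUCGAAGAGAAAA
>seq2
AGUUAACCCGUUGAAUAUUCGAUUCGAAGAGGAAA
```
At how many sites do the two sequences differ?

5

Comparing position by position, 5 sites differ: 2 (A/G), 5 (U/A), 16 (C/U), 21 (C/G), 32 (A/G).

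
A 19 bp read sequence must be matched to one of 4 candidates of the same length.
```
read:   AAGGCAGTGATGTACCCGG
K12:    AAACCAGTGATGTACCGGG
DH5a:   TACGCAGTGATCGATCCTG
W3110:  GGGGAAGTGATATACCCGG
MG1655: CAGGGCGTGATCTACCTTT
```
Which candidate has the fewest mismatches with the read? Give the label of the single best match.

K12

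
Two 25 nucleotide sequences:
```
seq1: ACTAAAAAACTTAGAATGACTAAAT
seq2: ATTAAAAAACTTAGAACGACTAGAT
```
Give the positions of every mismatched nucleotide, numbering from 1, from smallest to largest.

2, 17, 23

Differences at position 2 (C→T), position 17 (T→C), position 23 (A→G).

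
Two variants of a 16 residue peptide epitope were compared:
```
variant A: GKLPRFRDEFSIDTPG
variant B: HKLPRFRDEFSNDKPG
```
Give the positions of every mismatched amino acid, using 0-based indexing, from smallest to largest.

0, 11, 13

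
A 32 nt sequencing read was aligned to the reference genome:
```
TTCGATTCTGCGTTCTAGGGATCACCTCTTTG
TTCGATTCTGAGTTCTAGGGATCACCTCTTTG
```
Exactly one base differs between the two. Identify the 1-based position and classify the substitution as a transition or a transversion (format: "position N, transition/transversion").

position 11, transversion

Position 11 changes C→A. C is a pyrimidine and A is a purine, so this is a transversion.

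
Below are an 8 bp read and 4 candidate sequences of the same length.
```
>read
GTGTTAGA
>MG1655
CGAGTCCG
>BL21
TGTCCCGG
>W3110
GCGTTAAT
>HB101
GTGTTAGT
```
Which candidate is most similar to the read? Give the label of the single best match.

Hamming distances to read — MG1655: 7; BL21: 7; W3110: 3; HB101: 1.
Smallest is HB101 with 1 mismatch.

HB101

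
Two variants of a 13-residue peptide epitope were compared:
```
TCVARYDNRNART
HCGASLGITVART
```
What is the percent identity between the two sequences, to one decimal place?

8 positions differ (1, 3, 5, 6, 7, 8, 9, 10), so 5 of 13 match: 5/13 = 38.46%.

38.5%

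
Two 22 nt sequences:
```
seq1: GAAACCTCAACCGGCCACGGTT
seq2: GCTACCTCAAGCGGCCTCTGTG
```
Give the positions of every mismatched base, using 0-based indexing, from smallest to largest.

Differences at position 1 (A→C), position 2 (A→T), position 10 (C→G), position 16 (A→T), position 18 (G→T), position 21 (T→G).

1, 2, 10, 16, 18, 21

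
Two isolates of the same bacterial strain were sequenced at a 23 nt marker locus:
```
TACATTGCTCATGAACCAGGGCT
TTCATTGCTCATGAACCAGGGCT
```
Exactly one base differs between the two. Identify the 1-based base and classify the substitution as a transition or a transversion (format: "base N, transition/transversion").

Base 2 changes A→T. A is a purine and T is a pyrimidine, so this is a transversion.

base 2, transversion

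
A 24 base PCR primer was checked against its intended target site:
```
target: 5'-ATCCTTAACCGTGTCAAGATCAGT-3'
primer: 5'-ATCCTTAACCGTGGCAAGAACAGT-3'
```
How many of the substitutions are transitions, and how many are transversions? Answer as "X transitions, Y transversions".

Transitions (purine↔purine or pyrimidine↔pyrimidine): none.
Transversions (purine↔pyrimidine): 14 T→G, 20 T→A.

0 transitions, 2 transversions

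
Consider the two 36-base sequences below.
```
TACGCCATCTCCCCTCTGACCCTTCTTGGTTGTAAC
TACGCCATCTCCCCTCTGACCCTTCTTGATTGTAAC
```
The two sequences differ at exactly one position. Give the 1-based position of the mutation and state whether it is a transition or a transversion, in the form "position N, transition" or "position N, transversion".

The sequences differ only at position 29: G→A (purine→purine), a transition.

position 29, transition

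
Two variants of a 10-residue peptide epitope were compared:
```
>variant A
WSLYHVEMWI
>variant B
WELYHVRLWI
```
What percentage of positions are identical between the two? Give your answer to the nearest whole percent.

Mismatches at positions 2, 7, 8 (1-based): 3 of 10.
Identical positions: 7/10 = 70% → 70%.

70%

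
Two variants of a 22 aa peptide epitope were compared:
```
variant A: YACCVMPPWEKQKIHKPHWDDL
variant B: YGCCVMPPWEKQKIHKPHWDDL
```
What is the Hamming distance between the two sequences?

1

Mismatches (1-based): position 2: A→G.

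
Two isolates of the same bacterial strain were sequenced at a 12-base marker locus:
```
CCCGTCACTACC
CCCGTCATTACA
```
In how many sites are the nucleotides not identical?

The sequences differ at sites 8, 12 (1-based) — 2 in total.

2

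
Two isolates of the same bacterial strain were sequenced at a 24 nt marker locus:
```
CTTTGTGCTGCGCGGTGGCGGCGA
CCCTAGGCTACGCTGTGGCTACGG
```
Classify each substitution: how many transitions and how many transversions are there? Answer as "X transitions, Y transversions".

6 transitions, 3 transversions

Mismatches (1-based):
site 2: T→C (pyrimidine→pyrimidine, transition)
site 3: T→C (pyrimidine→pyrimidine, transition)
site 5: G→A (purine→purine, transition)
site 6: T→G (pyrimidine→purine, transversion)
site 10: G→A (purine→purine, transition)
site 14: G→T (purine→pyrimidine, transversion)
site 20: G→T (purine→pyrimidine, transversion)
site 21: G→A (purine→purine, transition)
site 24: A→G (purine→purine, transition)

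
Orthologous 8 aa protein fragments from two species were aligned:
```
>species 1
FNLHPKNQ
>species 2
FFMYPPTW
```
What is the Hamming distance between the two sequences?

6

The sequences differ at positions 2, 3, 4, 6, 7, 8 (1-based) — 6 in total.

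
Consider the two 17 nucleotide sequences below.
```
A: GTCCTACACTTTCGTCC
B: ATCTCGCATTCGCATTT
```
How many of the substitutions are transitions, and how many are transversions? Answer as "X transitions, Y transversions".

Mismatches (1-based):
base 1: G→A (purine→purine, transition)
base 4: C→T (pyrimidine→pyrimidine, transition)
base 5: T→C (pyrimidine→pyrimidine, transition)
base 6: A→G (purine→purine, transition)
base 9: C→T (pyrimidine→pyrimidine, transition)
base 11: T→C (pyrimidine→pyrimidine, transition)
base 12: T→G (pyrimidine→purine, transversion)
base 14: G→A (purine→purine, transition)
base 16: C→T (pyrimidine→pyrimidine, transition)
base 17: C→T (pyrimidine→pyrimidine, transition)

9 transitions, 1 transversion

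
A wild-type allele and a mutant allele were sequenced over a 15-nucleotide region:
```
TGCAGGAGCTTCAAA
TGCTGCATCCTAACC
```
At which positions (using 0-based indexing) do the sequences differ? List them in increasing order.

Differences at position 3 (A→T), position 5 (G→C), position 7 (G→T), position 9 (T→C), position 11 (C→A), position 13 (A→C), position 14 (A→C).

3, 5, 7, 9, 11, 13, 14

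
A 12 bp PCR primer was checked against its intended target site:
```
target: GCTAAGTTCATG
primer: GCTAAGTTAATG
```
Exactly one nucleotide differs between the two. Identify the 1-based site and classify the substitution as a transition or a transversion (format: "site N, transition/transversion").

Site 9 changes C→A. C is a pyrimidine and A is a purine, so this is a transversion.

site 9, transversion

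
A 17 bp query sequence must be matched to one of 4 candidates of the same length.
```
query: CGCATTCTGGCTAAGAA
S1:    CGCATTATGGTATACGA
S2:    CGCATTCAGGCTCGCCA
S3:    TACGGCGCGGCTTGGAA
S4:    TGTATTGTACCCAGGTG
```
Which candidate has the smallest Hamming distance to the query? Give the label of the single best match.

S1 differs at 6 sites; S2 differs at 5 sites; S3 differs at 9 sites; S4 differs at 9 sites. The closest is S2.

S2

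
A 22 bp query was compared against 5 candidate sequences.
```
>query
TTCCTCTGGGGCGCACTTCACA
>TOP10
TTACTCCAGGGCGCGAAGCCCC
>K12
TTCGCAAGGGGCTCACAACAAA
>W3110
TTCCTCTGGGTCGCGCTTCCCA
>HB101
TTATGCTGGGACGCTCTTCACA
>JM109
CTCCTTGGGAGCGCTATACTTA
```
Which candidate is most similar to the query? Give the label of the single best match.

W3110

TOP10 differs at 9 bases; K12 differs at 8 bases; W3110 differs at 3 bases; HB101 differs at 5 bases; JM109 differs at 9 bases. The closest is W3110.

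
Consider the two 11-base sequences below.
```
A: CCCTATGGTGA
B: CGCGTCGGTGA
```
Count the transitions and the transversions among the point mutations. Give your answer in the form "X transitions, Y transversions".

1 transition, 3 transversions

Transitions (purine↔purine or pyrimidine↔pyrimidine): 6 T→C.
Transversions (purine↔pyrimidine): 2 C→G, 4 T→G, 5 A→T.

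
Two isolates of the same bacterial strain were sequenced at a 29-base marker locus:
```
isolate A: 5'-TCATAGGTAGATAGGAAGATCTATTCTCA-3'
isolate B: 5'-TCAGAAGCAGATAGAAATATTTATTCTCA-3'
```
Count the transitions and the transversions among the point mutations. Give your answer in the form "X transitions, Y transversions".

4 transitions, 2 transversions

Transitions (purine↔purine or pyrimidine↔pyrimidine): 6 G→A, 8 T→C, 15 G→A, 21 C→T.
Transversions (purine↔pyrimidine): 4 T→G, 18 G→T.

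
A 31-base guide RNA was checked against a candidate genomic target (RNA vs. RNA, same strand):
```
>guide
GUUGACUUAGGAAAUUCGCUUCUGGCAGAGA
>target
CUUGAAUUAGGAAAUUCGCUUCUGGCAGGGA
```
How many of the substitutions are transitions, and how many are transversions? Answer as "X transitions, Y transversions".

Transitions (purine↔purine or pyrimidine↔pyrimidine): 29 A→G.
Transversions (purine↔pyrimidine): 1 G→C, 6 C→A.

1 transition, 2 transversions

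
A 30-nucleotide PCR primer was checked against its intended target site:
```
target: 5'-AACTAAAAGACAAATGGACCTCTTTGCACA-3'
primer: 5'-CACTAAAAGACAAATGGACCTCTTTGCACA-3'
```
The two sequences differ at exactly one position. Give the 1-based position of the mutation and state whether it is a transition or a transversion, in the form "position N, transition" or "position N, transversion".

position 1, transversion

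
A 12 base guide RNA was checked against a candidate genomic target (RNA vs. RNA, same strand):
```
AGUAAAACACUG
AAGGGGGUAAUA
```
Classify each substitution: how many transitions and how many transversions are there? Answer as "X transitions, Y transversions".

7 transitions, 2 transversions

Transitions (purine↔purine or pyrimidine↔pyrimidine): 2 G→A, 4 A→G, 5 A→G, 6 A→G, 7 A→G, 8 C→U, 12 G→A.
Transversions (purine↔pyrimidine): 3 U→G, 10 C→A.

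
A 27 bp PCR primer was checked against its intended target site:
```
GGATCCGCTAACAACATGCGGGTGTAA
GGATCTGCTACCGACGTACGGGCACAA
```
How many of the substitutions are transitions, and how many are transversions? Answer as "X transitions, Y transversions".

Mismatches (1-based):
position 6: C→T (pyrimidine→pyrimidine, transition)
position 11: A→C (purine→pyrimidine, transversion)
position 13: A→G (purine→purine, transition)
position 16: A→G (purine→purine, transition)
position 18: G→A (purine→purine, transition)
position 23: T→C (pyrimidine→pyrimidine, transition)
position 24: G→A (purine→purine, transition)
position 25: T→C (pyrimidine→pyrimidine, transition)

7 transitions, 1 transversion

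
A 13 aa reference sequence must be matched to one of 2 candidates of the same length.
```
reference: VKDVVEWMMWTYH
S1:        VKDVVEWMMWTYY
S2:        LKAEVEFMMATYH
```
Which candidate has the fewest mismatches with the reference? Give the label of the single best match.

S1 differs at 1 position; S2 differs at 5 positions. The closest is S1.

S1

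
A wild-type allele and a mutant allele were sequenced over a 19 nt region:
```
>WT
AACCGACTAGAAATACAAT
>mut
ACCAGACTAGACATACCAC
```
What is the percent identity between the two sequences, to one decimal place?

73.7%

Mismatches at positions 2, 4, 12, 17, 19 (1-based): 5 of 19.
Identical positions: 14/19 = 73.68% → 73.7%.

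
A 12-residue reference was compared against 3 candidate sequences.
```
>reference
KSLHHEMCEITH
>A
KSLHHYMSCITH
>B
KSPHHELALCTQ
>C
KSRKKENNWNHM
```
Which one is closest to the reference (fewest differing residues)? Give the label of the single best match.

A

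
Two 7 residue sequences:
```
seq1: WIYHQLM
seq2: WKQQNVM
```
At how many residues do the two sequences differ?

5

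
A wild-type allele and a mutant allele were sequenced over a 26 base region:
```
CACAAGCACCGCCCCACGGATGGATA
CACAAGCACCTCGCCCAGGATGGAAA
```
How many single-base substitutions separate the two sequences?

5

Mismatches (1-based): site 11: G→T; site 13: C→G; site 16: A→C; site 17: C→A; site 25: T→A.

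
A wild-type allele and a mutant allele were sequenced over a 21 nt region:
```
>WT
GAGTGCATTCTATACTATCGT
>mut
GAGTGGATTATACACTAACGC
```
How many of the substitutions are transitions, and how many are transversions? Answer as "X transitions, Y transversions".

2 transitions, 3 transversions

Transitions (purine↔purine or pyrimidine↔pyrimidine): 13 T→C, 21 T→C.
Transversions (purine↔pyrimidine): 6 C→G, 10 C→A, 18 T→A.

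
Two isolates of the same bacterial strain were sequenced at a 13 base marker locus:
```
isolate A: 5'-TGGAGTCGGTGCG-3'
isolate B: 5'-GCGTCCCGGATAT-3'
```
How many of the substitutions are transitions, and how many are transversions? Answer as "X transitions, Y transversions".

Mismatches (1-based):
site 1: T→G (pyrimidine→purine, transversion)
site 2: G→C (purine→pyrimidine, transversion)
site 4: A→T (purine→pyrimidine, transversion)
site 5: G→C (purine→pyrimidine, transversion)
site 6: T→C (pyrimidine→pyrimidine, transition)
site 10: T→A (pyrimidine→purine, transversion)
site 11: G→T (purine→pyrimidine, transversion)
site 12: C→A (pyrimidine→purine, transversion)
site 13: G→T (purine→pyrimidine, transversion)

1 transition, 8 transversions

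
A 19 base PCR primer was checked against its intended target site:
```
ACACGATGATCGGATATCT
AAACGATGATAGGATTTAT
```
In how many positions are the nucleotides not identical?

4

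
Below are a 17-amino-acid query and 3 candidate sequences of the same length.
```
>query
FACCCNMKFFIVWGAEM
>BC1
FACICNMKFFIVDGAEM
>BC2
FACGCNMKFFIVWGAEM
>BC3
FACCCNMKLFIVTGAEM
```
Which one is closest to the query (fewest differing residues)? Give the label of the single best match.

BC2

Hamming distances to query — BC1: 2; BC2: 1; BC3: 2.
Smallest is BC2 with 1 mismatch.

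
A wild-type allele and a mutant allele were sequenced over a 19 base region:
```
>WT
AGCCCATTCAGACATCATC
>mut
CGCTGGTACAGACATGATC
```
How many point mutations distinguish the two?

The sequences differ at positions 1, 4, 5, 6, 8, 16 (1-based) — 6 in total.

6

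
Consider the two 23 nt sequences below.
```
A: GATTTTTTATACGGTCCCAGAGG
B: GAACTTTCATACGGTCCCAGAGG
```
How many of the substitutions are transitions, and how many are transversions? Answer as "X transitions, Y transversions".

Mismatches (1-based):
site 3: T→A (pyrimidine→purine, transversion)
site 4: T→C (pyrimidine→pyrimidine, transition)
site 8: T→C (pyrimidine→pyrimidine, transition)

2 transitions, 1 transversion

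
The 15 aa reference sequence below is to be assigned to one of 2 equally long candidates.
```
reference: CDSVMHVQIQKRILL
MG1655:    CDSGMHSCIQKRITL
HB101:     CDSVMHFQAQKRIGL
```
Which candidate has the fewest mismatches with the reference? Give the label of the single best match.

MG1655 differs at 4 residues; HB101 differs at 3 residues. The closest is HB101.

HB101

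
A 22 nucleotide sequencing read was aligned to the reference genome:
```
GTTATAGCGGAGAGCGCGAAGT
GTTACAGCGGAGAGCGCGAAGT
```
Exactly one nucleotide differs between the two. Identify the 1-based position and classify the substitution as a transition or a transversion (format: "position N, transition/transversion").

position 5, transition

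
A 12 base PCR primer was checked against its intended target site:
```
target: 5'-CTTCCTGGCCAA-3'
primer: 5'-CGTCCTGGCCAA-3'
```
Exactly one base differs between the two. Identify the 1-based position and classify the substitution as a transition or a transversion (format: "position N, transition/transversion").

The sequences differ only at position 2: T→G (pyrimidine→purine), a transversion.

position 2, transversion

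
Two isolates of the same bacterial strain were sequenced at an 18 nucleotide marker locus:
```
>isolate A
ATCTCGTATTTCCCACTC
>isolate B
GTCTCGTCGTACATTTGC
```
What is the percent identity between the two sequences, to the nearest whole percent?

9 positions differ (1, 8, 9, 11, 13, 14, 15, 16, 17), so 9 of 18 match: 9/18 = 50%.

50%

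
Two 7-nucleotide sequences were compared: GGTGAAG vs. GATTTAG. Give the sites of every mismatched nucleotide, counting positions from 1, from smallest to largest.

Scanning 1-based: 2: G/A; 4: G/T; 5: A/T.

2, 4, 5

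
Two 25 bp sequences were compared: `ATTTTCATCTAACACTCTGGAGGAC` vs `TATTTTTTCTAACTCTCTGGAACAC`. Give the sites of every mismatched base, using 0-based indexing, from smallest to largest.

0, 1, 5, 6, 13, 21, 22

Scanning 0-based: 0: A/T; 1: T/A; 5: C/T; 6: A/T; 13: A/T; 21: G/A; 22: G/C.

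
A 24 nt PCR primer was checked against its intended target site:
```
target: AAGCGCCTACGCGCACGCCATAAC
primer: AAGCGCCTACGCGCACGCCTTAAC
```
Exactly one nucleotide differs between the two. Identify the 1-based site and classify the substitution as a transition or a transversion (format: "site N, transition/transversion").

site 20, transversion

The sequences differ only at site 20: A→T (purine→pyrimidine), a transversion.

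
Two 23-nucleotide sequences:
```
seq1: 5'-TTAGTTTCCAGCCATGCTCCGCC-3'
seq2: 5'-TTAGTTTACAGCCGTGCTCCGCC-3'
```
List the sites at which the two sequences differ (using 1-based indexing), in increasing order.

Differences at site 8 (C→A), site 14 (A→G).

8, 14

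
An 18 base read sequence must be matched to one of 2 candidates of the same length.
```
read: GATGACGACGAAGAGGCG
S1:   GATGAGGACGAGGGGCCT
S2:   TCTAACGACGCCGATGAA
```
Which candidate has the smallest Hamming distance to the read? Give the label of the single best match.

S1

Hamming distances to read — S1: 5; S2: 8.
Smallest is S1 with 5 mismatches.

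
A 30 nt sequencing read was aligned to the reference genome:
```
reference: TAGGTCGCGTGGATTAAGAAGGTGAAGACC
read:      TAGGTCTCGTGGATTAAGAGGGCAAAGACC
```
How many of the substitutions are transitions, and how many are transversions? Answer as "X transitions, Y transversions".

3 transitions, 1 transversion

Mismatches (1-based):
base 7: G→T (purine→pyrimidine, transversion)
base 20: A→G (purine→purine, transition)
base 23: T→C (pyrimidine→pyrimidine, transition)
base 24: G→A (purine→purine, transition)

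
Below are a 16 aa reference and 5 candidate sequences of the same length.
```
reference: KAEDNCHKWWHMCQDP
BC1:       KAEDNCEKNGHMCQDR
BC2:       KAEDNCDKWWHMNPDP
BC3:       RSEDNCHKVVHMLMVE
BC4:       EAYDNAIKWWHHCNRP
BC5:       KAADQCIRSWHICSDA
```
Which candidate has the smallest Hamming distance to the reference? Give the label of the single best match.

BC2

Hamming distances to reference — BC1: 4; BC2: 3; BC3: 8; BC4: 7; BC5: 8.
Smallest is BC2 with 3 mismatches.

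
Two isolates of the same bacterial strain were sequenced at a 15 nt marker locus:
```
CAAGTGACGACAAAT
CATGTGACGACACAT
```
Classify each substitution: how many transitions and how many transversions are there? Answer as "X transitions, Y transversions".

0 transitions, 2 transversions

Transitions (purine↔purine or pyrimidine↔pyrimidine): none.
Transversions (purine↔pyrimidine): 3 A→T, 13 A→C.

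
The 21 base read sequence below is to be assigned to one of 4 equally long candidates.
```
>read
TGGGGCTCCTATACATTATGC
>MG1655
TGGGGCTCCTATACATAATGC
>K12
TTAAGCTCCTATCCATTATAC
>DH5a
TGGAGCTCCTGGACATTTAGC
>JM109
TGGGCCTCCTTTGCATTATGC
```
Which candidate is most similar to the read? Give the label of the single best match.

MG1655

MG1655 differs at 1 base; K12 differs at 5 bases; DH5a differs at 5 bases; JM109 differs at 3 bases. The closest is MG1655.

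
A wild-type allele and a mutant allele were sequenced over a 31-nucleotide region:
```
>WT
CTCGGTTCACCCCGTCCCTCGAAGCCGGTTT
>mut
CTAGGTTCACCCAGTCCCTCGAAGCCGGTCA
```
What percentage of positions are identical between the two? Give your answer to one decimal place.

87.1%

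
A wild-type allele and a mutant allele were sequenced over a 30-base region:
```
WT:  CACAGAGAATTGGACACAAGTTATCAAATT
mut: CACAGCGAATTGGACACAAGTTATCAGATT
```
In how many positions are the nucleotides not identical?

Mismatches (1-based): position 6: A→C; position 27: A→G.

2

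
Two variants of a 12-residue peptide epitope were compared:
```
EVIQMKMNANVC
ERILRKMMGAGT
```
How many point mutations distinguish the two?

Comparing position by position, 8 residues differ: 2 (V/R), 4 (Q/L), 5 (M/R), 8 (N/M), 9 (A/G), 10 (N/A), 11 (V/G), 12 (C/T).

8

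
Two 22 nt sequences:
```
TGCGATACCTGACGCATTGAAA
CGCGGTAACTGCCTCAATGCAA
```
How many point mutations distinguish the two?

7

The sequences differ at positions 1, 5, 8, 12, 14, 17, 20 (1-based) — 7 in total.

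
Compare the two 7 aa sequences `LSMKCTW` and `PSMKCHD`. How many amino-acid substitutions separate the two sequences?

3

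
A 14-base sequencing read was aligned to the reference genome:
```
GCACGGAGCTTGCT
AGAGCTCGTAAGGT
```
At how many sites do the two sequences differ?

Comparing position by position, 10 sites differ: 1 (G/A), 2 (C/G), 4 (C/G), 5 (G/C), 6 (G/T), 7 (A/C), 9 (C/T), 10 (T/A), 11 (T/A), 13 (C/G).

10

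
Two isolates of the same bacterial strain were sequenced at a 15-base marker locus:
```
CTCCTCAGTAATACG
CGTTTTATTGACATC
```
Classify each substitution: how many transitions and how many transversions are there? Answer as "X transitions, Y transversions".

6 transitions, 3 transversions

Mismatches (1-based):
base 2: T→G (pyrimidine→purine, transversion)
base 3: C→T (pyrimidine→pyrimidine, transition)
base 4: C→T (pyrimidine→pyrimidine, transition)
base 6: C→T (pyrimidine→pyrimidine, transition)
base 8: G→T (purine→pyrimidine, transversion)
base 10: A→G (purine→purine, transition)
base 12: T→C (pyrimidine→pyrimidine, transition)
base 14: C→T (pyrimidine→pyrimidine, transition)
base 15: G→C (purine→pyrimidine, transversion)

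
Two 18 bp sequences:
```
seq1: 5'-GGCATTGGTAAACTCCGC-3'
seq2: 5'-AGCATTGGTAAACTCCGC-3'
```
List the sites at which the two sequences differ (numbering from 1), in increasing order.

1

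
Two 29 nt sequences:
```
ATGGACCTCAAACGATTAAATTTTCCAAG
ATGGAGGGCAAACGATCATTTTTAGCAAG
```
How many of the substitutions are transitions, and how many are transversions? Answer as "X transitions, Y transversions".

Transitions (purine↔purine or pyrimidine↔pyrimidine): 17 T→C.
Transversions (purine↔pyrimidine): 6 C→G, 7 C→G, 8 T→G, 19 A→T, 20 A→T, 24 T→A, 25 C→G.

1 transition, 7 transversions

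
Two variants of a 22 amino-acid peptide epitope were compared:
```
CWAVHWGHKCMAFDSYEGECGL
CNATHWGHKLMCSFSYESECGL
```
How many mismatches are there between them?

Comparing position by position, 7 positions differ: 2 (W/N), 4 (V/T), 10 (C/L), 12 (A/C), 13 (F/S), 14 (D/F), 18 (G/S).

7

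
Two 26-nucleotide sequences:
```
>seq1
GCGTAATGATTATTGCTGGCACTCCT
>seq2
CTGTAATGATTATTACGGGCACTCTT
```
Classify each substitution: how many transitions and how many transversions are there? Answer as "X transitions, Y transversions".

Transitions (purine↔purine or pyrimidine↔pyrimidine): 2 C→T, 15 G→A, 25 C→T.
Transversions (purine↔pyrimidine): 1 G→C, 17 T→G.

3 transitions, 2 transversions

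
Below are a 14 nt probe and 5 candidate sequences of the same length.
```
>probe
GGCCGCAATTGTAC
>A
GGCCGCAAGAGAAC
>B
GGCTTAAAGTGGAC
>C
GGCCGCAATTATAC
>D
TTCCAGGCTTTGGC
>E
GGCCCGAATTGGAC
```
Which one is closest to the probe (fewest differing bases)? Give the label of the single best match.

Hamming distances to probe — A: 3; B: 5; C: 1; D: 9; E: 3.
Smallest is C with 1 mismatch.

C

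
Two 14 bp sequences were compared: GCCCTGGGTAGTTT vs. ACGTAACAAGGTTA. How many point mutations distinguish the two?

10

The sequences differ at bases 1, 3, 4, 5, 6, 7, 8, 9, 10, 14 (1-based) — 10 in total.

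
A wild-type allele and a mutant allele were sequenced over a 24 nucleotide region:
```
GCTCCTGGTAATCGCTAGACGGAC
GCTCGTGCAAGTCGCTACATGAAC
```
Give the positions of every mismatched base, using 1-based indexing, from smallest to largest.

Scanning 1-based: 5: C/G; 8: G/C; 9: T/A; 11: A/G; 18: G/C; 20: C/T; 22: G/A.

5, 8, 9, 11, 18, 20, 22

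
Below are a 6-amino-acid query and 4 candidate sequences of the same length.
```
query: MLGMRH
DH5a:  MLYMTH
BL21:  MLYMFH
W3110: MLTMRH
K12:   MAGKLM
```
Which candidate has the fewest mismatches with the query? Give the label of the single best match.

W3110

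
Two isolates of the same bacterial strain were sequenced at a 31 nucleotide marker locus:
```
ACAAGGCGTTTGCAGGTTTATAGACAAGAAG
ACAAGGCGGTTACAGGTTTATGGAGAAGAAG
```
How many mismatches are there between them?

Mismatches (1-based): base 9: T→G; base 12: G→A; base 22: A→G; base 25: C→G.

4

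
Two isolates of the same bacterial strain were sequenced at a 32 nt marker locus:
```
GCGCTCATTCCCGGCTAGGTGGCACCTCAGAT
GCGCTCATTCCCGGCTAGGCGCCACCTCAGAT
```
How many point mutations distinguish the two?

2

Mismatches (1-based): base 20: T→C; base 22: G→C.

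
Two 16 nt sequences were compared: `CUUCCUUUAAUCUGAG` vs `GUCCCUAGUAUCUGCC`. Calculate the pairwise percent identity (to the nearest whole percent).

Mismatches at positions 1, 3, 7, 8, 9, 15, 16 (1-based): 7 of 16.
Identical positions: 9/16 = 56.25% → 56%.

56%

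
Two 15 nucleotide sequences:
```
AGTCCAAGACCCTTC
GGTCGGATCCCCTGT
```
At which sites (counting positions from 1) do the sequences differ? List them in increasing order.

Scanning 1-based: 1: A/G; 5: C/G; 6: A/G; 8: G/T; 9: A/C; 14: T/G; 15: C/T.

1, 5, 6, 8, 9, 14, 15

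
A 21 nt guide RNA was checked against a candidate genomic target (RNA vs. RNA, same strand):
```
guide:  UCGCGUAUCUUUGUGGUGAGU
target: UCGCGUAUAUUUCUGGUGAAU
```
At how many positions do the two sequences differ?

3

Mismatches (1-based): position 9: C→A; position 13: G→C; position 20: G→A.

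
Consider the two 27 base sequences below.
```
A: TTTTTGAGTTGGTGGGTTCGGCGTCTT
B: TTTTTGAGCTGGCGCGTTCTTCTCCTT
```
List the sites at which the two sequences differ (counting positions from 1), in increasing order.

Differences at site 9 (T→C), site 13 (T→C), site 15 (G→C), site 20 (G→T), site 21 (G→T), site 23 (G→T), site 24 (T→C).

9, 13, 15, 20, 21, 23, 24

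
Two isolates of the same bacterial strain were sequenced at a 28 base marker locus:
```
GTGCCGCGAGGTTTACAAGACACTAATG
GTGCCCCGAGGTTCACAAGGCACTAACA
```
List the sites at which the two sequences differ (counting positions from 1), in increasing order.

Scanning 1-based: 6: G/C; 14: T/C; 20: A/G; 27: T/C; 28: G/A.

6, 14, 20, 27, 28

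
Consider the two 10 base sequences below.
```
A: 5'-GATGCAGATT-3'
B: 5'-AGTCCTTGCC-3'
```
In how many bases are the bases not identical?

Comparing position by position, 8 bases differ: 1 (G/A), 2 (A/G), 4 (G/C), 6 (A/T), 7 (G/T), 8 (A/G), 9 (T/C), 10 (T/C).

8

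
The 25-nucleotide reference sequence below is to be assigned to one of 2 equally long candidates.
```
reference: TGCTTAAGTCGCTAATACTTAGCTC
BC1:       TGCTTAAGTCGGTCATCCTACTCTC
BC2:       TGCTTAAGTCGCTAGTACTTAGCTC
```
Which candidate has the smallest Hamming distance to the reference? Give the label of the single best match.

BC1 differs at 6 sites; BC2 differs at 1 site. The closest is BC2.

BC2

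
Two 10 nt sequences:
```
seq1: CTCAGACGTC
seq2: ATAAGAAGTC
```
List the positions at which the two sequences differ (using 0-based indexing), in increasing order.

0, 2, 6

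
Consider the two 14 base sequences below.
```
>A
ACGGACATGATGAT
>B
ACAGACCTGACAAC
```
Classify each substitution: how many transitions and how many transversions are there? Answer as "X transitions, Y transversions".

Mismatches (1-based):
site 3: G→A (purine→purine, transition)
site 7: A→C (purine→pyrimidine, transversion)
site 11: T→C (pyrimidine→pyrimidine, transition)
site 12: G→A (purine→purine, transition)
site 14: T→C (pyrimidine→pyrimidine, transition)

4 transitions, 1 transversion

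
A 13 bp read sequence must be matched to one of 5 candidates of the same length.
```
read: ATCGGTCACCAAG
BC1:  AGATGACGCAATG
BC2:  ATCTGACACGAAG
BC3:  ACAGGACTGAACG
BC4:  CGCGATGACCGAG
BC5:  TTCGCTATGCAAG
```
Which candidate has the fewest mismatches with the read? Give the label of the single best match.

BC2

BC1 differs at 7 bases; BC2 differs at 3 bases; BC3 differs at 7 bases; BC4 differs at 5 bases; BC5 differs at 5 bases. The closest is BC2.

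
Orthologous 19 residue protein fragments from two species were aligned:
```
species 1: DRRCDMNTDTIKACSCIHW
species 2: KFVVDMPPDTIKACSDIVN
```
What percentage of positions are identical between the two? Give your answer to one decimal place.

9 positions differ (1, 2, 3, 4, 7, 8, 16, 18, 19), so 10 of 19 match: 10/19 = 52.63%.

52.6%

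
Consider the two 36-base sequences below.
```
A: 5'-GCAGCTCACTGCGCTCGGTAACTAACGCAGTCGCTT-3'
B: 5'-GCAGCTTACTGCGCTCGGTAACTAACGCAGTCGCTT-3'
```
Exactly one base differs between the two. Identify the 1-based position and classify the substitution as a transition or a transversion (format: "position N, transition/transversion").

The sequences differ only at position 7: C→T (pyrimidine→pyrimidine), a transition.

position 7, transition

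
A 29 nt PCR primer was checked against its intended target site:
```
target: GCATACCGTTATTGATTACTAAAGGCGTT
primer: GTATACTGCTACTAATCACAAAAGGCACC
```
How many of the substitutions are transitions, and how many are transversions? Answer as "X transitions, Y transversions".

9 transitions, 1 transversion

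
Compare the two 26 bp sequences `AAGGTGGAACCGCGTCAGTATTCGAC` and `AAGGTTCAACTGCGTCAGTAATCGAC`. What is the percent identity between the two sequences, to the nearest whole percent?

85%

4 positions differ (6, 7, 11, 21), so 22 of 26 match: 22/26 = 84.62%.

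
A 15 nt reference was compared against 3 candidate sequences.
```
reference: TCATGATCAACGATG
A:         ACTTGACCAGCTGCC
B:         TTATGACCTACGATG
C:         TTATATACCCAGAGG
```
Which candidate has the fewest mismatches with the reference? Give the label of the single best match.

B

Hamming distances to reference — A: 8; B: 3; C: 8.
Smallest is B with 3 mismatches.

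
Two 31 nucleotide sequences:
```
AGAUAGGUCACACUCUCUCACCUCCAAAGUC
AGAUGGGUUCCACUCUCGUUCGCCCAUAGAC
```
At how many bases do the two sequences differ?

The sequences differ at bases 5, 9, 10, 18, 19, 20, 22, 23, 27, 30 (1-based) — 10 in total.

10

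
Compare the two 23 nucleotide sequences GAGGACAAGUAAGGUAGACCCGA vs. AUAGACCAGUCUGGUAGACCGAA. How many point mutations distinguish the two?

Comparing position by position, 8 sites differ: 1 (G/A), 2 (A/U), 3 (G/A), 7 (A/C), 11 (A/C), 12 (A/U), 21 (C/G), 22 (G/A).

8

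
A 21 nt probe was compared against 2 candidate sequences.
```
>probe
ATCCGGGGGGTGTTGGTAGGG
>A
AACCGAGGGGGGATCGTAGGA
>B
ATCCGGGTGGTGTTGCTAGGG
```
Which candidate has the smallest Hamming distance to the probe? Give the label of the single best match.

B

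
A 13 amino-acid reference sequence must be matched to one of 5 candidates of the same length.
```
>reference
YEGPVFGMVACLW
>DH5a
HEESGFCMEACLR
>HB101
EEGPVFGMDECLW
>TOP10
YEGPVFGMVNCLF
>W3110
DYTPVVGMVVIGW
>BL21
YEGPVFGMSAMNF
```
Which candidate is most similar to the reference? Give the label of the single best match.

TOP10

DH5a differs at 7 positions; HB101 differs at 3 positions; TOP10 differs at 2 positions; W3110 differs at 7 positions; BL21 differs at 4 positions. The closest is TOP10.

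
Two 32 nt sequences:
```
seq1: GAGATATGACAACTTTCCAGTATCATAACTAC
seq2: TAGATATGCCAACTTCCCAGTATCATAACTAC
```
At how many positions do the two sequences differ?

3

Comparing position by position, 3 positions differ: 1 (G/T), 9 (A/C), 16 (T/C).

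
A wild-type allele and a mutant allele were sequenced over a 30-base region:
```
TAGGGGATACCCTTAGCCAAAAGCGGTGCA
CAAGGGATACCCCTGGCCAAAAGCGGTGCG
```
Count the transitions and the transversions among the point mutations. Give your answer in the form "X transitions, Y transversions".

5 transitions, 0 transversions

Transitions (purine↔purine or pyrimidine↔pyrimidine): 1 T→C, 3 G→A, 13 T→C, 15 A→G, 30 A→G.
Transversions (purine↔pyrimidine): none.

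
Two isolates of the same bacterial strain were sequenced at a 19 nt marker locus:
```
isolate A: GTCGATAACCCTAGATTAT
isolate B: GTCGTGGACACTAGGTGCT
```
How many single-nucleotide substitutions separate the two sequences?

7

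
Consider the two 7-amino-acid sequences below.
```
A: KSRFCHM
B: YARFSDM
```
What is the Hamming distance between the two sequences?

Mismatches (1-based): residue 1: K→Y; residue 2: S→A; residue 5: C→S; residue 6: H→D.

4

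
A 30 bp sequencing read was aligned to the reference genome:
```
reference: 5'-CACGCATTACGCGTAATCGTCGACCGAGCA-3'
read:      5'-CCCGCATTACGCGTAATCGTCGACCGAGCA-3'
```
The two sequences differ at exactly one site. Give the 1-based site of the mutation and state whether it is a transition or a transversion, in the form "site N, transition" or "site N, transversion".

site 2, transversion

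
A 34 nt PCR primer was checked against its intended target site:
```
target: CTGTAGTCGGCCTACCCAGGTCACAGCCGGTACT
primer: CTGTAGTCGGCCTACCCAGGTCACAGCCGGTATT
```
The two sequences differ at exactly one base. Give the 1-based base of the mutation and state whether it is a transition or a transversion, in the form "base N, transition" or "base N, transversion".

Base 33 changes C→T. C is a pyrimidine and T is a pyrimidine, so this is a transition.

base 33, transition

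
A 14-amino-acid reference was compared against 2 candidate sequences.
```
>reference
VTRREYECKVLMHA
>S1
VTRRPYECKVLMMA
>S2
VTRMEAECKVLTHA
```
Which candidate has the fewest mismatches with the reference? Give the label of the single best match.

Hamming distances to reference — S1: 2; S2: 3.
Smallest is S1 with 2 mismatches.

S1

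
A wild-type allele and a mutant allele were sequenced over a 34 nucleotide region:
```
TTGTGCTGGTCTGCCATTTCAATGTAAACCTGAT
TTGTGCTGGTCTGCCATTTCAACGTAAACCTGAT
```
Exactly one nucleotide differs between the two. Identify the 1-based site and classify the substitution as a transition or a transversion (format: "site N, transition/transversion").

site 23, transition

Site 23 changes T→C. T is a pyrimidine and C is a pyrimidine, so this is a transition.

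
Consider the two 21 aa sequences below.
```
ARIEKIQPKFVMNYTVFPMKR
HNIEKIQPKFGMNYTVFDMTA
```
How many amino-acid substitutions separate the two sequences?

6

Mismatches (1-based): position 1: A→H; position 2: R→N; position 11: V→G; position 18: P→D; position 20: K→T; position 21: R→A.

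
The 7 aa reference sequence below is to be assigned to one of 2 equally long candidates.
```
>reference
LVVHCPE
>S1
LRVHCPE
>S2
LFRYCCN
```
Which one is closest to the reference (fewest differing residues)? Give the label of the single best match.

S1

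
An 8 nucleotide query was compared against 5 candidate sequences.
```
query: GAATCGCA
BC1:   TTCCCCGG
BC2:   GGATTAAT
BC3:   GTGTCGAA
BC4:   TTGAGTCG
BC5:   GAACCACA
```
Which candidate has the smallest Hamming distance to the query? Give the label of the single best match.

Hamming distances to query — BC1: 7; BC2: 5; BC3: 3; BC4: 7; BC5: 2.
Smallest is BC5 with 2 mismatches.

BC5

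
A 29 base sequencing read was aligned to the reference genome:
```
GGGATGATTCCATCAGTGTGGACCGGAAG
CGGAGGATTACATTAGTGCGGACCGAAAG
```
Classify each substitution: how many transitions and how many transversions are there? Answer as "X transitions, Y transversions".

3 transitions, 3 transversions

Transitions (purine↔purine or pyrimidine↔pyrimidine): 14 C→T, 19 T→C, 26 G→A.
Transversions (purine↔pyrimidine): 1 G→C, 5 T→G, 10 C→A.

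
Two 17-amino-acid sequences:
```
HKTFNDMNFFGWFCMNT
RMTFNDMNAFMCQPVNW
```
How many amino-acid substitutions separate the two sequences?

Comparing position by position, 9 residues differ: 1 (H/R), 2 (K/M), 9 (F/A), 11 (G/M), 12 (W/C), 13 (F/Q), 14 (C/P), 15 (M/V), 17 (T/W).

9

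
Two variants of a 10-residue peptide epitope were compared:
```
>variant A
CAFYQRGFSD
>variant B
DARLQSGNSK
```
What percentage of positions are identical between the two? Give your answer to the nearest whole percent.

Mismatches at positions 1, 3, 4, 6, 8, 10 (1-based): 6 of 10.
Identical positions: 4/10 = 40% → 40%.

40%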